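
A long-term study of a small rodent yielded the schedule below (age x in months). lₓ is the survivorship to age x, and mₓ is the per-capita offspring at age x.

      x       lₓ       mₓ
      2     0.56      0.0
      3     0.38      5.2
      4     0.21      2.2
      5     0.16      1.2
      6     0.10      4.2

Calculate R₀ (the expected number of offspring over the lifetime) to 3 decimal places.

3.050

R₀ = Σ lₓ mₓ:
  age 2: 0.56 × 0.0 = 0.0000
  age 3: 0.38 × 5.2 = 1.9760
  age 4: 0.21 × 2.2 = 0.4620
  age 5: 0.16 × 1.2 = 0.1920
  age 6: 0.10 × 4.2 = 0.4200
R₀ = 0.0000 + 1.9760 + 0.4620 + 0.1920 + 0.4200 = 3.0500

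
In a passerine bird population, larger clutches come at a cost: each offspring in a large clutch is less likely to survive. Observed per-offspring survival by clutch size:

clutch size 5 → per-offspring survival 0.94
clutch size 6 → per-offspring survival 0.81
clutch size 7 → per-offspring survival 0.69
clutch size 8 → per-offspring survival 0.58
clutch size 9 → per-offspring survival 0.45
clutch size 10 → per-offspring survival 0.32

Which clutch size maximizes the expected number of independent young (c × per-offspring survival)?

Expected independent young = c × s(c):
  c=5: 5 × 0.94 = 4.700
  c=6: 6 × 0.81 = 4.860
  c=7: 7 × 0.69 = 4.830
  c=8: 8 × 0.58 = 4.640
  c=9: 9 × 0.45 = 4.050
  c=10: 10 × 0.32 = 3.200
Maximum at c = 6 (4.860 independent young).

6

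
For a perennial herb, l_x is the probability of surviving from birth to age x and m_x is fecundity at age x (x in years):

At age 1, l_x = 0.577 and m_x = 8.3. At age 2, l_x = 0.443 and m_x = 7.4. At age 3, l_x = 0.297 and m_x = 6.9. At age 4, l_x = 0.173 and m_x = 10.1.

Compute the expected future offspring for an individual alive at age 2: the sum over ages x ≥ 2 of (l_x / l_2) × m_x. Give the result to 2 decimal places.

l_2 = 0.443. Conditional survival from age 2 to x is l_x / l_2.
  x=2: (0.443/0.443) × 7.4 = 7.4000
  x=3: (0.297/0.443) × 6.9 = 4.6260
  x=4: (0.173/0.443) × 10.1 = 3.9442
Sum = 7.4000 + 4.6260 + 3.9442 = 15.9702

15.97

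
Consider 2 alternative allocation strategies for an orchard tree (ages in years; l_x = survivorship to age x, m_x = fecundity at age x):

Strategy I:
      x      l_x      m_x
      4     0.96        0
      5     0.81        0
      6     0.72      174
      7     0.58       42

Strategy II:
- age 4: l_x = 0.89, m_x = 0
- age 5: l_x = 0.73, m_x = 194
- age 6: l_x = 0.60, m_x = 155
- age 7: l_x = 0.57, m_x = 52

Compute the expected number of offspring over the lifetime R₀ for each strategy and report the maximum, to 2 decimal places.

Strategy I: R₀ = 0.96×0 + 0.81×0 + 0.72×174 + 0.58×42 = 149.6400
Strategy II: R₀ = 0.89×0 + 0.73×194 + 0.60×155 + 0.57×52 = 264.2600
Highest R₀: strategy II with 264.2600.

264.26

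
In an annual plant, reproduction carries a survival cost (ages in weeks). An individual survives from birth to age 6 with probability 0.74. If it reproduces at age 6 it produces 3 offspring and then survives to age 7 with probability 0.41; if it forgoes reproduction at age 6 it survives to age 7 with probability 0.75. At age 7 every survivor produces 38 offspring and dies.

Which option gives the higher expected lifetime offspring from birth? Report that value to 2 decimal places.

21.09

breed at age 6: R₀ = 0.74 × (3 + 0.41 × 38) = 0.74 × 18.5800 = 13.7492
delay to age 7: R₀ = 0.74 × (0.75 × 38) = 0.74 × 28.5000 = 21.0900
Higher: delay to age 7 (21.0900).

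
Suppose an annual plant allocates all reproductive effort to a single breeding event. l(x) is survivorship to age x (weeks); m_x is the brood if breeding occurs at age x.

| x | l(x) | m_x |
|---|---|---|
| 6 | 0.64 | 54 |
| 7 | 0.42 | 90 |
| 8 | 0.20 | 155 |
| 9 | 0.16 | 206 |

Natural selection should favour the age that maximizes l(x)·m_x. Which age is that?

7

Expected offspring if breeding at age x = l(x) × m_x:
  age 6: 0.64 × 54 = 34.560
  age 7: 0.42 × 90 = 37.800
  age 8: 0.20 × 155 = 31.000
  age 9: 0.16 × 206 = 32.960
Maximum at age 7 (37.800).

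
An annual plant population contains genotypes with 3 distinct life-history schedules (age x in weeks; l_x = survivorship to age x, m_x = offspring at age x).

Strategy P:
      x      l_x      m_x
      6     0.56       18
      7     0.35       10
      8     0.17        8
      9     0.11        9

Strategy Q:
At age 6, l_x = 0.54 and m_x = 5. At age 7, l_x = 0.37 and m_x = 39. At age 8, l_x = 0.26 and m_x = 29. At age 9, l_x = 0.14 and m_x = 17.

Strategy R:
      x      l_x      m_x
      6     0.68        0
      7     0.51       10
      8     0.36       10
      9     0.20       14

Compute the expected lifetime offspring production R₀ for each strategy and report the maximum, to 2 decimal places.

Strategy P: R₀ = 0.56×18 + 0.35×10 + 0.17×8 + 0.11×9 = 15.9300
Strategy Q: R₀ = 0.54×5 + 0.37×39 + 0.26×29 + 0.14×17 = 27.0500
Strategy R: R₀ = 0.68×0 + 0.51×10 + 0.36×10 + 0.20×14 = 11.5000
Highest R₀: strategy Q with 27.0500.

27.05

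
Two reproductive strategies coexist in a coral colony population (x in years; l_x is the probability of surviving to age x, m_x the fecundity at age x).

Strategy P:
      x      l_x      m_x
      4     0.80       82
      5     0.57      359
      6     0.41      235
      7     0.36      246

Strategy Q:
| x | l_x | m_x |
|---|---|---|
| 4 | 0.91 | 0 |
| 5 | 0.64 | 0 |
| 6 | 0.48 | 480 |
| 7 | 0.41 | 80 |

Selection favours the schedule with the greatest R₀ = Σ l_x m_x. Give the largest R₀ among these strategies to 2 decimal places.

455.14

Strategy P: R₀ = 0.80×82 + 0.57×359 + 0.41×235 + 0.36×246 = 455.1400
Strategy Q: R₀ = 0.91×0 + 0.64×0 + 0.48×480 + 0.41×80 = 263.2000
Highest R₀: strategy P with 455.1400.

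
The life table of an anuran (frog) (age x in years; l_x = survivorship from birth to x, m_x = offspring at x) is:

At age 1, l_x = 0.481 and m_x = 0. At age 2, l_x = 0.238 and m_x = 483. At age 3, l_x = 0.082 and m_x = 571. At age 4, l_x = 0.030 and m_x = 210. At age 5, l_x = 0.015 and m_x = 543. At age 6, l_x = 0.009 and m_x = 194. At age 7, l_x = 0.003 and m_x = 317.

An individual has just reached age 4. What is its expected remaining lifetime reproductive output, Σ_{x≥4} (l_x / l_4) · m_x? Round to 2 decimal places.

571.40

l_4 = 0.030. Conditional survival from age 4 to x is l_x / l_4.
  x=4: (0.030/0.030) × 210 = 210.0000
  x=5: (0.015/0.030) × 543 = 271.5000
  x=6: (0.009/0.030) × 194 = 58.2000
  x=7: (0.003/0.030) × 317 = 31.7000
Sum = 210.0000 + 271.5000 + 58.2000 + 31.7000 = 571.4000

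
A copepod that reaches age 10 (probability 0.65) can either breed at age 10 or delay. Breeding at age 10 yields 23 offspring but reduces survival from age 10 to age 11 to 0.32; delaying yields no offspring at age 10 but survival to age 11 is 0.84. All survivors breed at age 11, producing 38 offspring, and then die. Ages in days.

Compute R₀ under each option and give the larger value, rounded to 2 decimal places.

breed at age 10: R₀ = 0.65 × (23 + 0.32 × 38) = 0.65 × 35.1600 = 22.8540
delay to age 11: R₀ = 0.65 × (0.84 × 38) = 0.65 × 31.9200 = 20.7480
Higher: breed at age 10 (22.8540).

22.85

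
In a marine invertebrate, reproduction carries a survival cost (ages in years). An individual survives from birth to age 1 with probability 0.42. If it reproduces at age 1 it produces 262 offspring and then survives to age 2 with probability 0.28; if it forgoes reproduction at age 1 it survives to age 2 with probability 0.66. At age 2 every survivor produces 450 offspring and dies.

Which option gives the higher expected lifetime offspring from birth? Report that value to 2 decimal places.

breed at age 1: R₀ = 0.42 × (262 + 0.28 × 450) = 0.42 × 388.0000 = 162.9600
delay to age 2: R₀ = 0.42 × (0.66 × 450) = 0.42 × 297.0000 = 124.7400
Higher: breed at age 1 (162.9600).

162.96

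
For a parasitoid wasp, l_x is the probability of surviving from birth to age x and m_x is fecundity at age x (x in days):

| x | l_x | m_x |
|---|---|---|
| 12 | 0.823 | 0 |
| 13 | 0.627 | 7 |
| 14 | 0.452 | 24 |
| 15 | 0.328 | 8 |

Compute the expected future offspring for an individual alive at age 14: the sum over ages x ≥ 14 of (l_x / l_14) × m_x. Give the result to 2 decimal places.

29.81

l_14 = 0.452. Conditional survival from age 14 to x is l_x / l_14.
  x=14: (0.452/0.452) × 24 = 24.0000
  x=15: (0.328/0.452) × 8 = 5.8053
Sum = 24.0000 + 5.8053 = 29.8053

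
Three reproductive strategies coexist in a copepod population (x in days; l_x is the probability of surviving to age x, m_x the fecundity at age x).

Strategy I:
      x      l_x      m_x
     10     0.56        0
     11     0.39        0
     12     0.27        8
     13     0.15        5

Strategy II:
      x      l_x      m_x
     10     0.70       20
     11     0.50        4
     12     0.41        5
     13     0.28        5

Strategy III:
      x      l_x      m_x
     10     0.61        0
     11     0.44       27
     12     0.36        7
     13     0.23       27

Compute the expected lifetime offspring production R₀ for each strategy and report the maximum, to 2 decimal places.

20.61

Strategy I: R₀ = 0.56×0 + 0.39×0 + 0.27×8 + 0.15×5 = 2.9100
Strategy II: R₀ = 0.70×20 + 0.50×4 + 0.41×5 + 0.28×5 = 19.4500
Strategy III: R₀ = 0.61×0 + 0.44×27 + 0.36×7 + 0.23×27 = 20.6100
Highest R₀: strategy III with 20.6100.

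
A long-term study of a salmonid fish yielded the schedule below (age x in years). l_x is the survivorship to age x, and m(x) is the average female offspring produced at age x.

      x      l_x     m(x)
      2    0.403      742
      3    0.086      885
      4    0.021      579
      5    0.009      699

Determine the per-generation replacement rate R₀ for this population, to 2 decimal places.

R₀ = Σ l_x m(x):
  age 2: 0.403 × 742 = 299.0260
  age 3: 0.086 × 885 = 76.1100
  age 4: 0.021 × 579 = 12.1590
  age 5: 0.009 × 699 = 6.2910
R₀ = 299.0260 + 76.1100 + 12.1590 + 6.2910 = 393.5860

393.59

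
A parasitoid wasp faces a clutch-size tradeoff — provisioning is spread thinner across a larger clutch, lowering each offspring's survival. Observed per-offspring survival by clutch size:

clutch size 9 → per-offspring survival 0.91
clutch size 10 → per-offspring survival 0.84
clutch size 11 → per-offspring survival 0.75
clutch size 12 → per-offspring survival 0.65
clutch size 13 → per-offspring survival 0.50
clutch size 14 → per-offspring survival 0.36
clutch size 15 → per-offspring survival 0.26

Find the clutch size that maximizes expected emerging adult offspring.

Expected emerging adult offspring = c × s(c):
  c=9: 9 × 0.91 = 8.190
  c=10: 10 × 0.84 = 8.400
  c=11: 11 × 0.75 = 8.250
  c=12: 12 × 0.65 = 7.800
  c=13: 13 × 0.50 = 6.500
  c=14: 14 × 0.36 = 5.040
  c=15: 15 × 0.26 = 3.900
Maximum at c = 10 (8.400 emerging adult offspring).

10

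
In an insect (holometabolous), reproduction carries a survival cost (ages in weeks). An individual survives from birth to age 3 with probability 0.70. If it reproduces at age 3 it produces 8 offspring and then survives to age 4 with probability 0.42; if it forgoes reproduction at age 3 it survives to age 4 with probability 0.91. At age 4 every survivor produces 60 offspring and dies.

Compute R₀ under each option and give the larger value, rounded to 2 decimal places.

38.22

breed at age 3: R₀ = 0.70 × (8 + 0.42 × 60) = 0.70 × 33.2000 = 23.2400
delay to age 4: R₀ = 0.70 × (0.91 × 60) = 0.70 × 54.6000 = 38.2200
Higher: delay to age 4 (38.2200).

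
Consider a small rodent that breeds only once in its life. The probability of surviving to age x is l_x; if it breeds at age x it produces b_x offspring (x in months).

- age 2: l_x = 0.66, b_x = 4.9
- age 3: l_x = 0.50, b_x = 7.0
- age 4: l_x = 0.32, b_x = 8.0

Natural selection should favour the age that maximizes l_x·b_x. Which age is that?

Expected offspring if breeding at age x = l_x × b_x:
  age 2: 0.66 × 4.9 = 3.234
  age 3: 0.50 × 7.0 = 3.500
  age 4: 0.32 × 8.0 = 2.560
Maximum at age 3 (3.500).

3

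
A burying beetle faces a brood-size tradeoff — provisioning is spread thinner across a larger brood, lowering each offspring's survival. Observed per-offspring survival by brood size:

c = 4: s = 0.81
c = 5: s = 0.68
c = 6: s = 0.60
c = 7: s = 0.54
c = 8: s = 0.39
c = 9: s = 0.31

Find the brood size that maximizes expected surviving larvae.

7

Expected surviving larvae = c × s(c):
  c=4: 4 × 0.81 = 3.240
  c=5: 5 × 0.68 = 3.400
  c=6: 6 × 0.60 = 3.600
  c=7: 7 × 0.54 = 3.780
  c=8: 8 × 0.39 = 3.120
  c=9: 9 × 0.31 = 2.790
Maximum at c = 7 (3.780 surviving larvae).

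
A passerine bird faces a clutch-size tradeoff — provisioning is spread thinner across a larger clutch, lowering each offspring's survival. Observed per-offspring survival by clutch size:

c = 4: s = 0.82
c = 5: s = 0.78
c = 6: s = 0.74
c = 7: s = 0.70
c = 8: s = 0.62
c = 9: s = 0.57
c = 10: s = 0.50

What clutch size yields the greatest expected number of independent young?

Expected independent young = c × s(c):
  c=4: 4 × 0.82 = 3.280
  c=5: 5 × 0.78 = 3.900
  c=6: 6 × 0.74 = 4.440
  c=7: 7 × 0.70 = 4.900
  c=8: 8 × 0.62 = 4.960
  c=9: 9 × 0.57 = 5.130
  c=10: 10 × 0.50 = 5.000
Maximum at c = 9 (5.130 independent young).

9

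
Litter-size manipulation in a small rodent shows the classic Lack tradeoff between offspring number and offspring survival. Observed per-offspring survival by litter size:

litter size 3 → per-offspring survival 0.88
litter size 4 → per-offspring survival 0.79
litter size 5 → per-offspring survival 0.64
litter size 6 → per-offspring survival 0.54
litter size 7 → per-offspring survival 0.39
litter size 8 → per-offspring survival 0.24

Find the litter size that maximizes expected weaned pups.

Expected weaned pups = c × s(c):
  c=3: 3 × 0.88 = 2.640
  c=4: 4 × 0.79 = 3.160
  c=5: 5 × 0.64 = 3.200
  c=6: 6 × 0.54 = 3.240
  c=7: 7 × 0.39 = 2.730
  c=8: 8 × 0.24 = 1.920
Maximum at c = 6 (3.240 weaned pups).

6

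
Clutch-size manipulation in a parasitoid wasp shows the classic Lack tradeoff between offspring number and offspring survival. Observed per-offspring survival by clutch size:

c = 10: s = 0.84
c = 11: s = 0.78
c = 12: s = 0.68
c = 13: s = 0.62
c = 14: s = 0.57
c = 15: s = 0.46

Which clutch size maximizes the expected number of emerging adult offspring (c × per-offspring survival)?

Expected emerging adult offspring = c × s(c):
  c=10: 10 × 0.84 = 8.400
  c=11: 11 × 0.78 = 8.580
  c=12: 12 × 0.68 = 8.160
  c=13: 13 × 0.62 = 8.060
  c=14: 14 × 0.57 = 7.980
  c=15: 15 × 0.46 = 6.900
Maximum at c = 11 (8.580 emerging adult offspring).

11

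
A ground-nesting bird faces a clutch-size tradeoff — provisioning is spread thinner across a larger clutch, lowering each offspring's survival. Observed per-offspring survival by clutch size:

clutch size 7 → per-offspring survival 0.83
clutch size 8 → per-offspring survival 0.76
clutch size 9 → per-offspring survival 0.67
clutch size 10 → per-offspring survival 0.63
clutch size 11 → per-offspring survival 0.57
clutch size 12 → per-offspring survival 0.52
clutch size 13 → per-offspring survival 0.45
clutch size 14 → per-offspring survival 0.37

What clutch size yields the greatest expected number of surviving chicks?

10

Expected surviving chicks = c × s(c):
  c=7: 7 × 0.83 = 5.810
  c=8: 8 × 0.76 = 6.080
  c=9: 9 × 0.67 = 6.030
  c=10: 10 × 0.63 = 6.300
  c=11: 11 × 0.57 = 6.270
  c=12: 12 × 0.52 = 6.240
  c=13: 13 × 0.45 = 5.850
  c=14: 14 × 0.37 = 5.180
Maximum at c = 10 (6.300 surviving chicks).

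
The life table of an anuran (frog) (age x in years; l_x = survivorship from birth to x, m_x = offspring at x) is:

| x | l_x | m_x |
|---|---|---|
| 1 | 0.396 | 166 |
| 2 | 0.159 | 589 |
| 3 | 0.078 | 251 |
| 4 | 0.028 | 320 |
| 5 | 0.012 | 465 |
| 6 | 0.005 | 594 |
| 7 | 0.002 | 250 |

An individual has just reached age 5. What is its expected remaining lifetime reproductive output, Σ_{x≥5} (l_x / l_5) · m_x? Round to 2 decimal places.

754.17

l_5 = 0.012. Conditional survival from age 5 to x is l_x / l_5.
  x=5: (0.012/0.012) × 465 = 465.0000
  x=6: (0.005/0.012) × 594 = 247.5000
  x=7: (0.002/0.012) × 250 = 41.6667
Sum = 465.0000 + 247.5000 + 41.6667 = 754.1667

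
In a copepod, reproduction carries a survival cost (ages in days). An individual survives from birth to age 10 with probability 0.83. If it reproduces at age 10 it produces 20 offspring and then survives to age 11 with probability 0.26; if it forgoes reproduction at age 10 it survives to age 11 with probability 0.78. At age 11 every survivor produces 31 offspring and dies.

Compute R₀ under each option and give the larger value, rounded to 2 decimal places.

23.29

breed at age 10: R₀ = 0.83 × (20 + 0.26 × 31) = 0.83 × 28.0600 = 23.2898
delay to age 11: R₀ = 0.83 × (0.78 × 31) = 0.83 × 24.1800 = 20.0694
Higher: breed at age 10 (23.2898).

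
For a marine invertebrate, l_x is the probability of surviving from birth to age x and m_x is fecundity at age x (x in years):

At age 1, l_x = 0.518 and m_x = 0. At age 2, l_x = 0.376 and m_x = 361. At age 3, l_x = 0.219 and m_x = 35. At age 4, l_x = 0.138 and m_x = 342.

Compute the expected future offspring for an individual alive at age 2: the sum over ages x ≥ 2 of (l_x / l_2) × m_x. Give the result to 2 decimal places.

l_2 = 0.376. Conditional survival from age 2 to x is l_x / l_2.
  x=2: (0.376/0.376) × 361 = 361.0000
  x=3: (0.219/0.376) × 35 = 20.3856
  x=4: (0.138/0.376) × 342 = 125.5213
Sum = 361.0000 + 20.3856 + 125.5213 = 506.9069

506.91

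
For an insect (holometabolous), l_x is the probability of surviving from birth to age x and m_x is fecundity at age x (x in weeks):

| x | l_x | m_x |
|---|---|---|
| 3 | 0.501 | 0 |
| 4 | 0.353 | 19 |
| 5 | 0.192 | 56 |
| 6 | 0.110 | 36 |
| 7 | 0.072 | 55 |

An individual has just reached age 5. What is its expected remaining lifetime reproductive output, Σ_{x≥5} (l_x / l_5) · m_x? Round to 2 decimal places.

97.25

l_5 = 0.192. Conditional survival from age 5 to x is l_x / l_5.
  x=5: (0.192/0.192) × 56 = 56.0000
  x=6: (0.110/0.192) × 36 = 20.6250
  x=7: (0.072/0.192) × 55 = 20.6250
Sum = 56.0000 + 20.6250 + 20.6250 = 97.2500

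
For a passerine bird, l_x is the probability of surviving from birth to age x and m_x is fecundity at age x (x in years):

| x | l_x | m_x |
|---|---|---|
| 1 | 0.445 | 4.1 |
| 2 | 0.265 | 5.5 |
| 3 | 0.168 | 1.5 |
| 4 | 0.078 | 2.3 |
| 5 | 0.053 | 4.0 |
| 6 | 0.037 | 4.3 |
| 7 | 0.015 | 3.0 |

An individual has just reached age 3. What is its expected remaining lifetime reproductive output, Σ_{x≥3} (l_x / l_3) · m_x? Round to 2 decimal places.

l_3 = 0.168. Conditional survival from age 3 to x is l_x / l_3.
  x=3: (0.168/0.168) × 1.5 = 1.5000
  x=4: (0.078/0.168) × 2.3 = 1.0679
  x=5: (0.053/0.168) × 4.0 = 1.2619
  x=6: (0.037/0.168) × 4.3 = 0.9470
  x=7: (0.015/0.168) × 3.0 = 0.2679
Sum = 1.5000 + 1.0679 + 1.2619 + 0.9470 + 0.2679 = 5.0446

5.04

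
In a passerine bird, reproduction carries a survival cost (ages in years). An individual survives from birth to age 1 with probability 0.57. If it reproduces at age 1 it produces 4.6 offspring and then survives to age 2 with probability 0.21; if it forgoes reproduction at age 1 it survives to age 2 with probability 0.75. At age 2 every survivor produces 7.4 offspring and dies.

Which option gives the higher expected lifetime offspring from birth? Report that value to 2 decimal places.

breed at age 1: R₀ = 0.57 × (4.6 + 0.21 × 7.4) = 0.57 × 6.1540 = 3.5078
delay to age 2: R₀ = 0.57 × (0.75 × 7.4) = 0.57 × 5.5500 = 3.1635
Higher: breed at age 1 (3.5078).

3.51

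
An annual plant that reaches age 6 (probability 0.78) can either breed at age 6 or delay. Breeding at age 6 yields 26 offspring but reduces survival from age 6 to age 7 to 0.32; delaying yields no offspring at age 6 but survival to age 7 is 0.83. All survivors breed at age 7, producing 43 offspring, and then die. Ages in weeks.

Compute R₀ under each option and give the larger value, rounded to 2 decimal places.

breed at age 6: R₀ = 0.78 × (26 + 0.32 × 43) = 0.78 × 39.7600 = 31.0128
delay to age 7: R₀ = 0.78 × (0.83 × 43) = 0.78 × 35.6900 = 27.8382
Higher: breed at age 6 (31.0128).

31.01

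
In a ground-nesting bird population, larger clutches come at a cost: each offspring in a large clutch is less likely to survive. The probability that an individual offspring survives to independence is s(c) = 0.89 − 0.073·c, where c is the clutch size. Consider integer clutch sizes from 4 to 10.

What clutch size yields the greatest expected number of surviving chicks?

6

Expected surviving chicks = c × s(c):
  c=4: 4 × 0.598 = 2.392
  c=5: 5 × 0.525 = 2.625
  c=6: 6 × 0.452 = 2.712
  c=7: 7 × 0.379 = 2.653
  c=8: 8 × 0.306 = 2.448
  c=9: 9 × 0.233 = 2.097
  c=10: 10 × 0.160 = 1.600
Maximum at c = 6 (2.712 surviving chicks).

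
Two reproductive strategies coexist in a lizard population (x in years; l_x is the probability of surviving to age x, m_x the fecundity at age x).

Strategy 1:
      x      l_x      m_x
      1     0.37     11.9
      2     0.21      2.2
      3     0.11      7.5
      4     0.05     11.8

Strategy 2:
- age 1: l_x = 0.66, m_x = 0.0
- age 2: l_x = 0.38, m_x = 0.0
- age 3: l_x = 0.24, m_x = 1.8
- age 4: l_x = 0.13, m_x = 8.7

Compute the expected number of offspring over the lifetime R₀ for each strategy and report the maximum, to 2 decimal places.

Strategy 1: R₀ = 0.37×11.9 + 0.21×2.2 + 0.11×7.5 + 0.05×11.8 = 6.2800
Strategy 2: R₀ = 0.66×0.0 + 0.38×0.0 + 0.24×1.8 + 0.13×8.7 = 1.5630
Highest R₀: strategy 1 with 6.2800.

6.28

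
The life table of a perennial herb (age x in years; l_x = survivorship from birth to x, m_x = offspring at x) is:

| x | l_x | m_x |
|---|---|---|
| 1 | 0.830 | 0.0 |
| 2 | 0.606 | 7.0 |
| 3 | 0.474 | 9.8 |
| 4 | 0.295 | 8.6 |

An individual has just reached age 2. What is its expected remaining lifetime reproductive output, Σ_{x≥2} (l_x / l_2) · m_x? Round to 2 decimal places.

18.85

l_2 = 0.606. Conditional survival from age 2 to x is l_x / l_2.
  x=2: (0.606/0.606) × 7.0 = 7.0000
  x=3: (0.474/0.606) × 9.8 = 7.6653
  x=4: (0.295/0.606) × 8.6 = 4.1865
Sum = 7.0000 + 7.6653 + 4.1865 = 18.8518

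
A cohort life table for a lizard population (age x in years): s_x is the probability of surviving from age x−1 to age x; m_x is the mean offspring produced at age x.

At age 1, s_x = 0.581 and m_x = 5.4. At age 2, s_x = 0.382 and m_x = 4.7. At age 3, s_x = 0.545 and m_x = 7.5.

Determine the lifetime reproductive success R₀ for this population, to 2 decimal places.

Survivorship from birth: l_x = s_1·s_2·…·s_x.
  l_1 = 0.58100
  l_2 = 0.22194
  l_3 = 0.12096
R₀ = Σ l_x m_x:
  age 1: 0.58100 × 5.4 = 3.1374
  age 2: 0.22194 × 4.7 = 1.0431
  age 3: 0.12096 × 7.5 = 0.9072
R₀ = 3.1374 + 1.0431 + 0.9072 = 5.0877

5.09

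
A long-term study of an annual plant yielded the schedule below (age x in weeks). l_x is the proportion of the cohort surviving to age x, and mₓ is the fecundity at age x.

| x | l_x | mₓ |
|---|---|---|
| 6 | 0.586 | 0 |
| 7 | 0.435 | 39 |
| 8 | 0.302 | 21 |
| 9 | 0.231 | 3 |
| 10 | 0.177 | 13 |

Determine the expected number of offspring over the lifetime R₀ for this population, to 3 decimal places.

26.301

R₀ = Σ l_x mₓ:
  age 6: 0.586 × 0 = 0.0000
  age 7: 0.435 × 39 = 16.9650
  age 8: 0.302 × 21 = 6.3420
  age 9: 0.231 × 3 = 0.6930
  age 10: 0.177 × 13 = 2.3010
R₀ = 0.0000 + 16.9650 + 6.3420 + 0.6930 + 2.3010 = 26.3010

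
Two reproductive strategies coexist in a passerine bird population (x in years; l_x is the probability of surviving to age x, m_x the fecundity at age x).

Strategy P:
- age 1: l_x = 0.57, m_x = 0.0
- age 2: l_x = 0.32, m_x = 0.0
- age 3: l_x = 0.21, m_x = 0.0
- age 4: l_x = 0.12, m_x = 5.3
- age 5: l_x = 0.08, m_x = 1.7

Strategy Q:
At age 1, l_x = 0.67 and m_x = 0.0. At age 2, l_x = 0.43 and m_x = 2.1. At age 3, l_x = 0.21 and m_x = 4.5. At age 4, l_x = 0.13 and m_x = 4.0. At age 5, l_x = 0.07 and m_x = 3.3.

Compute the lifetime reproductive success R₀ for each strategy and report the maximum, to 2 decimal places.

2.60

Strategy P: R₀ = 0.57×0.0 + 0.32×0.0 + 0.21×0.0 + 0.12×5.3 + 0.08×1.7 = 0.7720
Strategy Q: R₀ = 0.67×0.0 + 0.43×2.1 + 0.21×4.5 + 0.13×4.0 + 0.07×3.3 = 2.5990
Highest R₀: strategy Q with 2.5990.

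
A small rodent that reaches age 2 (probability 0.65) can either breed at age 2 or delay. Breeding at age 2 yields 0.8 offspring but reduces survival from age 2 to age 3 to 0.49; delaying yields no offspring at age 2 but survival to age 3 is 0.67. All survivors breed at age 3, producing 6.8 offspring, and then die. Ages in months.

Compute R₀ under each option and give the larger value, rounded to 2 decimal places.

breed at age 2: R₀ = 0.65 × (0.8 + 0.49 × 6.8) = 0.65 × 4.1320 = 2.6858
delay to age 3: R₀ = 0.65 × (0.67 × 6.8) = 0.65 × 4.5560 = 2.9614
Higher: delay to age 3 (2.9614).

2.96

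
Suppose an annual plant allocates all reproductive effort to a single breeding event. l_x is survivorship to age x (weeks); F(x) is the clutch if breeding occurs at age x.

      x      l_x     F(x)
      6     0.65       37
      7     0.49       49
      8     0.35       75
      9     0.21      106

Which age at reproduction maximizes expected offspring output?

Expected offspring if breeding at age x = l_x × F(x):
  age 6: 0.65 × 37 = 24.050
  age 7: 0.49 × 49 = 24.010
  age 8: 0.35 × 75 = 26.250
  age 9: 0.21 × 106 = 22.260
Maximum at age 8 (26.250).

8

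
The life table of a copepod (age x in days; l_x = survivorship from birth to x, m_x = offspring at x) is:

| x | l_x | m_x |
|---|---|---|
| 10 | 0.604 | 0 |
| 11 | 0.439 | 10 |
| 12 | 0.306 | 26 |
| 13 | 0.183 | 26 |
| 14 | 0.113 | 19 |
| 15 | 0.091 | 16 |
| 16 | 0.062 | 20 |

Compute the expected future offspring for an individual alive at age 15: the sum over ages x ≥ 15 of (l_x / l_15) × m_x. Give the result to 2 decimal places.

l_15 = 0.091. Conditional survival from age 15 to x is l_x / l_15.
  x=15: (0.091/0.091) × 16 = 16.0000
  x=16: (0.062/0.091) × 20 = 13.6264
Sum = 16.0000 + 13.6264 = 29.6264

29.63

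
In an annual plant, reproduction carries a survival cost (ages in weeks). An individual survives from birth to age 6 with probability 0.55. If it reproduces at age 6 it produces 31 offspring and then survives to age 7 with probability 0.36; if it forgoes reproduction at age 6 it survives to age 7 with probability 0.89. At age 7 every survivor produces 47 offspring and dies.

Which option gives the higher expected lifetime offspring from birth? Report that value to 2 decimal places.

breed at age 6: R₀ = 0.55 × (31 + 0.36 × 47) = 0.55 × 47.9200 = 26.3560
delay to age 7: R₀ = 0.55 × (0.89 × 47) = 0.55 × 41.8300 = 23.0065
Higher: breed at age 6 (26.3560).

26.36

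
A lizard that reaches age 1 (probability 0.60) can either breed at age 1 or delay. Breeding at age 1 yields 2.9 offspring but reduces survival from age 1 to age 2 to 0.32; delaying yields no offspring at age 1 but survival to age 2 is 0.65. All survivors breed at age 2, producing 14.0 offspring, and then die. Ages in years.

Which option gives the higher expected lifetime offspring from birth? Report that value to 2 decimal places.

breed at age 1: R₀ = 0.60 × (2.9 + 0.32 × 14.0) = 0.60 × 7.3800 = 4.4280
delay to age 2: R₀ = 0.60 × (0.65 × 14.0) = 0.60 × 9.1000 = 5.4600
Higher: delay to age 2 (5.4600).

5.46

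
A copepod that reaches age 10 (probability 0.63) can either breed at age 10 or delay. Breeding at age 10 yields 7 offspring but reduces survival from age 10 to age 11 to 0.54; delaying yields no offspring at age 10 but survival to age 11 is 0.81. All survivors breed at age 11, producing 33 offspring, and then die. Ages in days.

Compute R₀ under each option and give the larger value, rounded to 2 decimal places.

16.84

breed at age 10: R₀ = 0.63 × (7 + 0.54 × 33) = 0.63 × 24.8200 = 15.6366
delay to age 11: R₀ = 0.63 × (0.81 × 33) = 0.63 × 26.7300 = 16.8399
Higher: delay to age 11 (16.8399).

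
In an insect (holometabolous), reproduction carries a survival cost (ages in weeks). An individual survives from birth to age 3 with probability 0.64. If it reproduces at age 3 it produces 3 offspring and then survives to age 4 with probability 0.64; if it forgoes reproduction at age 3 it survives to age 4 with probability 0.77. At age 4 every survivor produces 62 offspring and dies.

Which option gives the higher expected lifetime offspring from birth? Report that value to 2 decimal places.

breed at age 3: R₀ = 0.64 × (3 + 0.64 × 62) = 0.64 × 42.6800 = 27.3152
delay to age 4: R₀ = 0.64 × (0.77 × 62) = 0.64 × 47.7400 = 30.5536
Higher: delay to age 4 (30.5536).

30.55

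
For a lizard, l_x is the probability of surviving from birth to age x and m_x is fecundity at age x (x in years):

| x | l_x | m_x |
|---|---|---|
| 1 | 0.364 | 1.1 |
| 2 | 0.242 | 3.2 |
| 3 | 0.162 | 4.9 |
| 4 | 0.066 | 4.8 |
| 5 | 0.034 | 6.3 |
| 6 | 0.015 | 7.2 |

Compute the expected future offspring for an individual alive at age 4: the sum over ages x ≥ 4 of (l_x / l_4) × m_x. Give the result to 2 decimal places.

l_4 = 0.066. Conditional survival from age 4 to x is l_x / l_4.
  x=4: (0.066/0.066) × 4.8 = 4.8000
  x=5: (0.034/0.066) × 6.3 = 3.2455
  x=6: (0.015/0.066) × 7.2 = 1.6364
Sum = 4.8000 + 3.2455 + 1.6364 = 9.6818

9.68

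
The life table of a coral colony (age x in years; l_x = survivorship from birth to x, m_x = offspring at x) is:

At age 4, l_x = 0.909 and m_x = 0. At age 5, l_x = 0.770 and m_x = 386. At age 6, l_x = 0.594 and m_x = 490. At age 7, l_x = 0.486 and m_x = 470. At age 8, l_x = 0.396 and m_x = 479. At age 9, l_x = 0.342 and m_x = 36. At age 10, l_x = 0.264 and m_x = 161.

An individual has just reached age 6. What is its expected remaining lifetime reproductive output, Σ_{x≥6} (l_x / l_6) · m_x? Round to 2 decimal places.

l_6 = 0.594. Conditional survival from age 6 to x is l_x / l_6.
  x=6: (0.594/0.594) × 490 = 490.0000
  x=7: (0.486/0.594) × 470 = 384.5455
  x=8: (0.396/0.594) × 479 = 319.3333
  x=9: (0.342/0.594) × 36 = 20.7273
  x=10: (0.264/0.594) × 161 = 71.5556
Sum = 490.0000 + 384.5455 + 319.3333 + 20.7273 + 71.5556 = 1286.1616

1286.16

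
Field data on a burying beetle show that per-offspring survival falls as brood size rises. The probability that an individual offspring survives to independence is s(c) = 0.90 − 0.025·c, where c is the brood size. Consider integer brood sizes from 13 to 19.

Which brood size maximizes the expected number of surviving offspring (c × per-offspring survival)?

Expected surviving offspring = c × s(c):
  c=13: 13 × 0.575 = 7.475
  c=14: 14 × 0.550 = 7.700
  c=15: 15 × 0.525 = 7.875
  c=16: 16 × 0.500 = 8.000
  c=17: 17 × 0.475 = 8.075
  c=18: 18 × 0.450 = 8.100
  c=19: 19 × 0.425 = 8.075
Maximum at c = 18 (8.100 surviving offspring).

18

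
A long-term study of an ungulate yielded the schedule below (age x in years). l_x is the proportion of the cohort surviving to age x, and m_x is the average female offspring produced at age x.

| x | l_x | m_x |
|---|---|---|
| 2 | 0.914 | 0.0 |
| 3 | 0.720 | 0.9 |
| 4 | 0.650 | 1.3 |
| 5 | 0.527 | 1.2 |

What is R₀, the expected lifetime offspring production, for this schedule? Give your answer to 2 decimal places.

R₀ = Σ l_x m_x:
  age 2: 0.914 × 0.0 = 0.0000
  age 3: 0.720 × 0.9 = 0.6480
  age 4: 0.650 × 1.3 = 0.8450
  age 5: 0.527 × 1.2 = 0.6324
R₀ = 0.0000 + 0.6480 + 0.8450 + 0.6324 = 2.1254

2.13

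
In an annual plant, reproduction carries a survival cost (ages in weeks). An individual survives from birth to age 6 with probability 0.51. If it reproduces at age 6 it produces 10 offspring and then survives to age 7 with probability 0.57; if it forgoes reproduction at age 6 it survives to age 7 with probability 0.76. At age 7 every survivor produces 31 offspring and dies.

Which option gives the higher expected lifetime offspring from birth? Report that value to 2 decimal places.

breed at age 6: R₀ = 0.51 × (10 + 0.57 × 31) = 0.51 × 27.6700 = 14.1117
delay to age 7: R₀ = 0.51 × (0.76 × 31) = 0.51 × 23.5600 = 12.0156
Higher: breed at age 6 (14.1117).

14.11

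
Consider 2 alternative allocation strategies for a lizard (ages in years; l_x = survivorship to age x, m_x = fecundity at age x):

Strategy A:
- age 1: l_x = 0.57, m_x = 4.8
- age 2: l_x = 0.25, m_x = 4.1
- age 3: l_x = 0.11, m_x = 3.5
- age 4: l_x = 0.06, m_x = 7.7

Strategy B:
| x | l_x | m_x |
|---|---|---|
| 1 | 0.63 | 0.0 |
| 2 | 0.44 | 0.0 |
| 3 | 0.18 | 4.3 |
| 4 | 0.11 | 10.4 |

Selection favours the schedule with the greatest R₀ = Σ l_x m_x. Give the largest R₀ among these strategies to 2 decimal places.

4.61

Strategy A: R₀ = 0.57×4.8 + 0.25×4.1 + 0.11×3.5 + 0.06×7.7 = 4.6080
Strategy B: R₀ = 0.63×0.0 + 0.44×0.0 + 0.18×4.3 + 0.11×10.4 = 1.9180
Highest R₀: strategy A with 4.6080.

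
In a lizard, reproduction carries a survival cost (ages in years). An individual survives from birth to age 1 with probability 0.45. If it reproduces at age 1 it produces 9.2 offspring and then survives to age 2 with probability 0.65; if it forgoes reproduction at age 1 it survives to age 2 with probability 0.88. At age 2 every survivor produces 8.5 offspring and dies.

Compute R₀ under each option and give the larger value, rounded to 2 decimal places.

6.63

breed at age 1: R₀ = 0.45 × (9.2 + 0.65 × 8.5) = 0.45 × 14.7250 = 6.6262
delay to age 2: R₀ = 0.45 × (0.88 × 8.5) = 0.45 × 7.4800 = 3.3660
Higher: breed at age 1 (6.6262).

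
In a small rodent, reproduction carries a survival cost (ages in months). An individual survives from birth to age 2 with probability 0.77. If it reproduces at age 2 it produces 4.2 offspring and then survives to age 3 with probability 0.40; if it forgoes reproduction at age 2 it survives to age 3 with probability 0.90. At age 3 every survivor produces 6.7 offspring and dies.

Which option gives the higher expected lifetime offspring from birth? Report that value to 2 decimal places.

breed at age 2: R₀ = 0.77 × (4.2 + 0.40 × 6.7) = 0.77 × 6.8800 = 5.2976
delay to age 3: R₀ = 0.77 × (0.90 × 6.7) = 0.77 × 6.0300 = 4.6431
Higher: breed at age 2 (5.2976).

5.30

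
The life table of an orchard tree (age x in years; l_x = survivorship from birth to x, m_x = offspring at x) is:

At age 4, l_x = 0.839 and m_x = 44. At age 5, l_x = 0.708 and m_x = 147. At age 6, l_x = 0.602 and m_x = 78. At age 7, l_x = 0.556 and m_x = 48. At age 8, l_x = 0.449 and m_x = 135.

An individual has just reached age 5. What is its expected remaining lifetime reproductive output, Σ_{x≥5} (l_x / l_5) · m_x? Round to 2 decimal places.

l_5 = 0.708. Conditional survival from age 5 to x is l_x / l_5.
  x=5: (0.708/0.708) × 147 = 147.0000
  x=6: (0.602/0.708) × 78 = 66.3220
  x=7: (0.556/0.708) × 48 = 37.6949
  x=8: (0.449/0.708) × 135 = 85.6144
Sum = 147.0000 + 66.3220 + 37.6949 + 85.6144 = 336.6314

336.63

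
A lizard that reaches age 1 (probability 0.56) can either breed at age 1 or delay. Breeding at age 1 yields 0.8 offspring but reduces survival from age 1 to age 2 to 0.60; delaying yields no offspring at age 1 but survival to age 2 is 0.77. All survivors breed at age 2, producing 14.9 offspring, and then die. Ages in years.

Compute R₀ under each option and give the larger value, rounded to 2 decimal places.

6.42

breed at age 1: R₀ = 0.56 × (0.8 + 0.60 × 14.9) = 0.56 × 9.7400 = 5.4544
delay to age 2: R₀ = 0.56 × (0.77 × 14.9) = 0.56 × 11.4730 = 6.4249
Higher: delay to age 2 (6.4249).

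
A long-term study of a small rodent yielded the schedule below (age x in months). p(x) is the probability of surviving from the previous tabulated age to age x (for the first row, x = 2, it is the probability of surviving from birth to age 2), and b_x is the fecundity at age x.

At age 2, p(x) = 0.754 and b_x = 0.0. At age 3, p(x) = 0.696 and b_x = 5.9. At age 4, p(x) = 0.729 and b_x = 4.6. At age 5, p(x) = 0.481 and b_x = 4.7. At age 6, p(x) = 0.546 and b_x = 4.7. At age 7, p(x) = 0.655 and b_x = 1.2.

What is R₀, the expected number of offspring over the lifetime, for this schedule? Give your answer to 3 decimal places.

Survivorship from birth: l_x = p_2·p_3·…·p_x.
  l_2 = 0.75400
  l_3 = 0.52478
  l_4 = 0.38257
  l_5 = 0.18401
  l_6 = 0.10047
  l_7 = 0.06581
R₀ = Σ l_x b_x:
  age 2: 0.75400 × 0.0 = 0.0000
  age 3: 0.52478 × 5.9 = 3.0962
  age 4: 0.38257 × 4.6 = 1.7598
  age 5: 0.18401 × 4.7 = 0.8648
  age 6: 0.10047 × 4.7 = 0.4722
  age 7: 0.06581 × 1.2 = 0.0790
R₀ = 0.0000 + 3.0962 + 1.7598 + 0.8648 + 0.4722 + 0.0790 = 6.2721

6.272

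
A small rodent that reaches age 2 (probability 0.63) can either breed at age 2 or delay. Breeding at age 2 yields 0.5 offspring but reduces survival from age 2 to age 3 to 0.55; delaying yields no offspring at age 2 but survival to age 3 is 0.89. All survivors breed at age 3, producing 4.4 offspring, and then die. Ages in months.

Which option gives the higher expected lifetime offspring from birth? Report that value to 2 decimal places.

breed at age 2: R₀ = 0.63 × (0.5 + 0.55 × 4.4) = 0.63 × 2.9200 = 1.8396
delay to age 3: R₀ = 0.63 × (0.89 × 4.4) = 0.63 × 3.9160 = 2.4671
Higher: delay to age 3 (2.4671).

2.47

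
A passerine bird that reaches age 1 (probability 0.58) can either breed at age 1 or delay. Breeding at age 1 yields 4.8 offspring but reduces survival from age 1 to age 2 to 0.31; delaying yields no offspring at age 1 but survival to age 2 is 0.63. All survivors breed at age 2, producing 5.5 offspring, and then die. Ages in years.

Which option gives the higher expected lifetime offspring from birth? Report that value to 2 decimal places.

breed at age 1: R₀ = 0.58 × (4.8 + 0.31 × 5.5) = 0.58 × 6.5050 = 3.7729
delay to age 2: R₀ = 0.58 × (0.63 × 5.5) = 0.58 × 3.4650 = 2.0097
Higher: breed at age 1 (3.7729).

3.77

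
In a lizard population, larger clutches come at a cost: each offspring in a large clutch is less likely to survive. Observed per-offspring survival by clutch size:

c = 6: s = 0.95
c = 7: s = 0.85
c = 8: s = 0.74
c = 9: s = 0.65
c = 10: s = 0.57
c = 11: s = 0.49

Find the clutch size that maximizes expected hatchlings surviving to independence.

Expected hatchlings surviving to independence = c × s(c):
  c=6: 6 × 0.95 = 5.700
  c=7: 7 × 0.85 = 5.950
  c=8: 8 × 0.74 = 5.920
  c=9: 9 × 0.65 = 5.850
  c=10: 10 × 0.57 = 5.700
  c=11: 11 × 0.49 = 5.390
Maximum at c = 7 (5.950 hatchlings surviving to independence).

7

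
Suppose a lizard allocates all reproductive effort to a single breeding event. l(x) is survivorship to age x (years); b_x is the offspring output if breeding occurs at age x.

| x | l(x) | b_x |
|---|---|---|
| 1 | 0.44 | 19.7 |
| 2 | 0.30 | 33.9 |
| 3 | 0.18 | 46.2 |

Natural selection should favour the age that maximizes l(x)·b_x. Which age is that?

Expected offspring if breeding at age x = l(x) × b_x:
  age 1: 0.44 × 19.7 = 8.668
  age 2: 0.30 × 33.9 = 10.170
  age 3: 0.18 × 46.2 = 8.316
Maximum at age 2 (10.170).

2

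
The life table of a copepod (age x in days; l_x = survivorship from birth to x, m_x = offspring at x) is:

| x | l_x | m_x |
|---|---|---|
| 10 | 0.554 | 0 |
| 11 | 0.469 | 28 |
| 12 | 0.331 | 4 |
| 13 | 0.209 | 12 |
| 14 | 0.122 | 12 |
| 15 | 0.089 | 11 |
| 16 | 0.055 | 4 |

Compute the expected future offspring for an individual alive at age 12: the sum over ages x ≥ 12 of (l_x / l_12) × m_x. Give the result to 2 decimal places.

l_12 = 0.331. Conditional survival from age 12 to x is l_x / l_12.
  x=12: (0.331/0.331) × 4 = 4.0000
  x=13: (0.209/0.331) × 12 = 7.5770
  x=14: (0.122/0.331) × 12 = 4.4230
  x=15: (0.089/0.331) × 11 = 2.9577
  x=16: (0.055/0.331) × 4 = 0.6647
Sum = 4.0000 + 7.5770 + 4.4230 + 2.9577 + 0.6647 = 19.6224

19.62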